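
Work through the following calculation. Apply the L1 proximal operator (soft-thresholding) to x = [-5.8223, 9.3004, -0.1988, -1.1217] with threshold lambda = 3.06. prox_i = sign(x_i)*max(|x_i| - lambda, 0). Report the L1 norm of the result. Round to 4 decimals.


Soft-thresholding with lambda = 3.06:
prox(-5.8223) = sign(-5.8223)*max(|-5.8223| - 3.06, 0) = -2.7623
prox(9.3004) = sign(9.3004)*max(|9.3004| - 3.06, 0) = 6.2404
prox(-0.1988) = sign(-0.1988)*max(|-0.1988| - 3.06, 0) = 0.0
prox(-1.1217) = sign(-1.1217)*max(|-1.1217| - 3.06, 0) = 0.0
prox(x) = [-2.7623, 6.2404, 0.0, 0.0]
||prox(x)||_1 = 2.7623 + 6.2404 + 0.0 + 0.0 = 9.0027


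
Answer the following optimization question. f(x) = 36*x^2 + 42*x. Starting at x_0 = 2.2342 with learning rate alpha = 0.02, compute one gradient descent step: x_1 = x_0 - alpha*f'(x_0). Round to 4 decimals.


We compute the gradient at x_0 and apply the update.
f'(x) = 72*x + 42
f'(2.2342) = 72*2.2342 + 42 = 202.8624
x_1 = 2.2342 - 0.02*202.8624 = -1.823


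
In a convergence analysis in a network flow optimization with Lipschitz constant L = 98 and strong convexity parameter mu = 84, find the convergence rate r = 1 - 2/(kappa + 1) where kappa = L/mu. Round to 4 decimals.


Step 1: Compute the condition number.
kappa = L/mu = 98/84 = 1.1667
Step 2: Compute the convergence rate.
r = 1 - 2/(kappa + 1) = 1 - 2*mu/(L + mu) = (L - mu)/(L + mu) = 14/182 = 0.0769


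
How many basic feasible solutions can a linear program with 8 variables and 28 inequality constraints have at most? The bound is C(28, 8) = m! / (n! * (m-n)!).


Each vertex corresponds to some choice of n active constraints out of m, so the number of vertices is at most C(m, n) = m! / (n!(m-n)!).
m = 28, n = 8
Numerator: 28 * 27 * 26 * 25 * 24 * 23 * 22 * 21
Denominator: 8! = 40320
C(28, 8) = 3108105


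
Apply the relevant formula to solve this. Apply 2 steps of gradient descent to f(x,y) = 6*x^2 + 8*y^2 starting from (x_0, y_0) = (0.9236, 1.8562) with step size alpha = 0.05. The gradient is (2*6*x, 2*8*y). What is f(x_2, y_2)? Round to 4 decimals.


Gradient descent on f(x,y) = 6*x^2 + 8*y^2.
Starting point: (0.9236, 1.8562), alpha = 0.05
Step 1: grad_x = 2*6*0.9236 = 11.0832, grad_y = 2*8*1.8562 = 29.6992
  x_1 = 0.9236 - 0.05*11.0832 = 0.3694
  y_1 = 1.8562 - 0.05*29.6992 = 0.3712
Step 2: grad_x = 2*6*0.3694 = 4.4333, grad_y = 2*8*0.3712 = 5.9398
  x_2 = 0.3694 - 0.05*4.4333 = 0.1478
  y_2 = 0.3712 - 0.05*5.9398 = 0.0742
f(0.1478, 0.0742) = 6*0.1478^2 + 8*0.0742^2 = 0.1751


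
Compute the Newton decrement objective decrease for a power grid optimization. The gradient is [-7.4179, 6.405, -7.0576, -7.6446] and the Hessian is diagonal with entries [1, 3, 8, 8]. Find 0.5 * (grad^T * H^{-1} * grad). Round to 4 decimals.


Step 1: H is diagonal, so H^(-1) * g = [-7.4179, 2.135, -0.8822, -0.9556].
Step 2: g^T H^(-1) g = sum_i g_i^2 / H_ii
  = (-7.4179)^2/1 + (6.405)^2/3 + (-7.0576)^2/8 + (-7.6446)^2/8
  = 55.0252 + 13.6747 + 6.2262 + 7.305 = 82.2311
Step 3: Objective decrease = 0.5 * g^T H^(-1) g = 41.1156


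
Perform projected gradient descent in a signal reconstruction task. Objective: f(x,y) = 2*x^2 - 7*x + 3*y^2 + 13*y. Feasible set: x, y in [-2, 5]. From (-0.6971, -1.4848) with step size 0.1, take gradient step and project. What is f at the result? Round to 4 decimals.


Step 1: Compute gradient at (-0.6971, -1.4848).
grad_x = 2*2*-0.6971 - 7 = -9.7884
grad_y = 2*3*-1.4848 + 13 = 4.0912
Step 2: Gradient step.
x_raw = -0.6971 - 0.1*-9.7884 = 0.2817
y_raw = -1.4848 - 0.1*4.0912 = -1.8939
Step 3: Project onto [-2, 5].
x_proj = clip(0.2817) = 0.2817
y_proj = clip(-1.8939) = -1.8939
Step 4: Evaluate f.
f(0.2817, -1.8939) = -15.6736


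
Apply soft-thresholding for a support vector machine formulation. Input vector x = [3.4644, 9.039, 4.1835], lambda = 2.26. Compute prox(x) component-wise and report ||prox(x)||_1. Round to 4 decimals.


Soft-thresholding with lambda = 2.26:
prox(3.4644) = sign(3.4644)*max(|3.4644| - 2.26, 0) = 1.2044
prox(9.039) = sign(9.039)*max(|9.039| - 2.26, 0) = 6.779
prox(4.1835) = sign(4.1835)*max(|4.1835| - 2.26, 0) = 1.9235
prox(x) = [1.2044, 6.779, 1.9235]
||prox(x)||_1 = 1.2044 + 6.779 + 1.9235 = 9.9069


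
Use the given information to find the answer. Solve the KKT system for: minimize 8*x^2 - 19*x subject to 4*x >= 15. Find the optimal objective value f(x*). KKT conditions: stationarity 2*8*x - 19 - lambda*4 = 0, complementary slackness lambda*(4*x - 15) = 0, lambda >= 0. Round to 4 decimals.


Step 1: Try lambda = 0 (constraint inactive).
x_unc = 19/(2*8) = 1.1875
Check: 4*1.1875 = 4.75 < 15 -- violated!
Step 2: Constraint must be active: 4*x = 15
x* = 15/4 = 3.75
lambda = (2*8*3.75 - 19)/4 = 10.25
Step 3: Compute optimal value.
f(x*) = 8*3.75^2 - 19*3.75 = 41.25


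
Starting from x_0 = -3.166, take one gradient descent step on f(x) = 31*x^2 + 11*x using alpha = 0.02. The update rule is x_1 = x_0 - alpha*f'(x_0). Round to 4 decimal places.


We compute the gradient at x_0 and apply the update.
f'(x) = 62*x + 11
f'(-3.166) = 62*-3.166 + 11 = -185.292
x_1 = -3.166 - 0.02*-185.292 = 0.5398


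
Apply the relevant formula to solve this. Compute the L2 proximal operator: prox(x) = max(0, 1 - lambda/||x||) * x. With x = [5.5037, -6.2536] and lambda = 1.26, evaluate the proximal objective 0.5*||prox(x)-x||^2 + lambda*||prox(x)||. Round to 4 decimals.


Step 1: Compute ||x||.
||x|| = 8.3306
Step 2: Compute scaling factor.
scale = max(0, 1 - 1.26/8.3306) = 0.8487
Step 3: prox(x) = [4.6713, -5.3077]
||prox(x)|| = 7.0706
Step 4: Proximal objective.
0.5*||prox-x||^2 = 0.7938
lambda*||prox|| = 8.909
Total = 9.7027


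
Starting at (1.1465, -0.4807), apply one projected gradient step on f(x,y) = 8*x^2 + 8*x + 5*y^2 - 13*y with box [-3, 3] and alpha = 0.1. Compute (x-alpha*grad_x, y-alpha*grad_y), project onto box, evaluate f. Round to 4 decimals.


Step 1: Compute gradient at (1.1465, -0.4807).
grad_x = 2*8*1.1465 + 8 = 26.344
grad_y = 2*5*-0.4807 - 13 = -17.807
Step 2: Gradient step.
x_raw = 1.1465 - 0.1*26.344 = -1.4879
y_raw = -0.4807 - 0.1*-17.807 = 1.3
Step 3: Project onto [-3, 3].
x_proj = clip(-1.4879) = -1.4879
y_proj = clip(1.3) = 1.3
Step 4: Evaluate f.
f(-1.4879, 1.3) = -2.6424


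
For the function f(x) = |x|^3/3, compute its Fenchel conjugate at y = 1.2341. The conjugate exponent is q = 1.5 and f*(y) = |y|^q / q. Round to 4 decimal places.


The conjugate exponent q satisfies 1/p + 1/q = 1.
p = 3, so q = 3/(3 - 1) = 1.5
|y|^q = 1.2341^1.5 = 1.371
f*(1.2341) = 1.371 / 1.5 = 0.914


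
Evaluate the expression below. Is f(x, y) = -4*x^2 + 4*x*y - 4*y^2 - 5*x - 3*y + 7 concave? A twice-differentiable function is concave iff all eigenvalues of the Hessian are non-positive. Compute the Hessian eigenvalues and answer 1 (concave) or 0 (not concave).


The Hessian of f(x,y) = -4*x^2 + 4*x*y - 4*y^2 - 5*x - 3*y + 7 is:
H = [[-8, 4], [4, -8]]
Trace = -8 - 8 = -16
Determinant = -8*-8 - (4)^2 = 48
Discriminant = (-16)^2 - 4*48 = 64.0
Eigenvalues: lambda_1 = -12.0, lambda_2 = -4.0
The function is concave.

1


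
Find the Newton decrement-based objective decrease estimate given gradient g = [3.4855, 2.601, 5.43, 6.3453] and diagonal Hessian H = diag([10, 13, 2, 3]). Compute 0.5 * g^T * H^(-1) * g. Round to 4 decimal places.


Step 1: H is diagonal, so H^(-1) * g = [0.3486, 0.2001, 2.715, 2.1151].
Step 2: g^T H^(-1) g = sum_i g_i^2 / H_ii
  = (3.4855)^2/10 + (2.601)^2/13 + (5.43)^2/2 + (6.3453)^2/3
  = 1.2149 + 0.5204 + 14.7425 + 13.4209 = 29.8987
Step 3: Objective decrease = 0.5 * g^T H^(-1) g = 14.9493


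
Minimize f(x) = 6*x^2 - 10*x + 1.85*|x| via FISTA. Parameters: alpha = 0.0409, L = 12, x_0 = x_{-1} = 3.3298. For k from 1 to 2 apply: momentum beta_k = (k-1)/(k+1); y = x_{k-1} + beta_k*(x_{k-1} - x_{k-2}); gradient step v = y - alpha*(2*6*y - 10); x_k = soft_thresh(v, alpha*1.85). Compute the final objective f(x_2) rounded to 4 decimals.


FISTA on f(x) = 6*x^2 - 10*x + 1.85*|x|
L = 12, alpha = 0.0409
Iteration 1: beta = 0.0, y = 3.3298 + 0.0*(3.3298 - 3.3298) = 3.3298
  grad(y) = 29.9576, v = y - alpha*grad = 2.1045
  prox(v) = soft_thresh(2.1045, 0.0757) = 2.0289
Iteration 2: beta = 0.3333, y = 2.0289 + 0.3333*(2.0289 - 3.3298) = 1.5952
  grad(y) = 9.1427, v = y - alpha*grad = 1.2213
  prox(v) = soft_thresh(1.2213, 0.0757) = 1.1456
f(x_2) = 6*1.1456^2 - 10*1.1456 + 1.85*|1.1456| = -1.4621


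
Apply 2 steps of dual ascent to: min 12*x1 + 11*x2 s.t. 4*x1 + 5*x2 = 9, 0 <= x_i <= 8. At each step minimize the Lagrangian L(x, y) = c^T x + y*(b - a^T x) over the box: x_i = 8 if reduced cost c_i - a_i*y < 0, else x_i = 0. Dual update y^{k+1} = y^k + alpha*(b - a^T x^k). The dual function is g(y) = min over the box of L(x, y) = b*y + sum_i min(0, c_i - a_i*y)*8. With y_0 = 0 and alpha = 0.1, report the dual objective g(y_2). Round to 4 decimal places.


Dual ascent for LP: min 12*x1 + 11*x2, 4*x1 + 5*x2 = 9, 0 <= x_i <= 8
Step 1: y^k = 0.0, reduced costs: (12.0, 11.0)
  x^k = (0.0, 0.0), subgradient = b - a^T x = 9.0
  y^{k+1} = 0.0 + 0.1*9.0 = 0.9
Step 2: y^k = 0.9, reduced costs: (8.4, 6.5)
  x^k = (0.0, 0.0), subgradient = b - a^T x = 9.0
  y^{k+1} = 0.9 + 0.1*9.0 = 1.8
Dual objective at y_2 = 1.8: reduced costs (4.8, 2.0), box minimizer x = (0.0, 0.0)
g(y_2) = b*y + (c1 - a1*y)*x1 + (c2 - a2*y)*x2 = 9*1.8 + 4.8*0.0 + 2.0*0.0 = 16.2 + 0.0 + 0.0 = 16.2


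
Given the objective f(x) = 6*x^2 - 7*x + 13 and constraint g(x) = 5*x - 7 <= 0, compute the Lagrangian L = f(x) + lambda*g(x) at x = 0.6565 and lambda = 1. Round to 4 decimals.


Step 1: Evaluate f(x).
f(0.6565) = 6*0.6565^2 - 7*0.6565 + 13 = 10.9905
Step 2: Evaluate g(x).
g(0.6565) = 5*0.6565 - 7 = -3.7175
Step 3: Compute Lagrangian.
L = 10.9905 + 1*-3.7175 = 7.273


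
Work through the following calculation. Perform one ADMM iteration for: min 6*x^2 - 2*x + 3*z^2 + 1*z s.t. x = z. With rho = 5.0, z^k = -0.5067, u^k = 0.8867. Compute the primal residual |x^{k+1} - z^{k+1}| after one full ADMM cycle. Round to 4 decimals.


ADMM iteration with rho = 5.0, z^k = -0.5067, u^k = 0.8867
Step 1: x-update.
Minimize 6*x^2 - 2*x + (5.0/2)*(x + 0.5067 + 0.8867)^2
FOC: (2*6 + 5.0)*x = 2 + 5.0*(-0.5067 - 0.8867)
x^{k+1} = -0.2922
Step 2: z-update.
Minimize 3*z^2 + 1*z + (5.0/2)*(-0.2922 - z + 0.8867)^2
FOC: (2*3 + 5.0)*z = -1 + 5.0*(-0.2922 + 0.8867)
z^{k+1} = 0.1793
Step 3: u-update.
u^{k+1} = 0.8867 - 0.2922 - 0.1793 = 0.4152
Step 4: Primal residual = |-0.2922 - 0.1793| = 0.4715


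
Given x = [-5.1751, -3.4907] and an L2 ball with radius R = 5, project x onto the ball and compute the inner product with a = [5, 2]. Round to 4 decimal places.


Step 1: Compute ||x|| (intermediates to 6 decimals).
||x|| = sqrt((-5.1751)^2 + (-3.4907)^2) = 6.242327
Step 2: Project.
Since ||x|| > R, scale = R/||x|| = 5/6.242327 = 0.800983, proj(x) = scale * x
proj(x) = [-4.145167, -2.795991]
Step 3: Dot product.
a^T * proj(x) = 5*(-4.145167) + 2*(-2.795991) = -26.3178


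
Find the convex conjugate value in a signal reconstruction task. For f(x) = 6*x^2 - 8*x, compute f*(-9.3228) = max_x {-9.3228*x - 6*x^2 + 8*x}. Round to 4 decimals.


f*(y) = sup_x {y*x - a*x^2 - b*x} = sup_x {(y-b)*x - a*x^2}
FOC: (y - b) - 2a*x = 0 => x* = (y - b)/(2a)
x* = (-9.3228 + 8)/(2*6) = -0.1102
f*(-9.3228) = (y-b)^2/(4a) = (-9.3228 + 8)^2/(4*6)
= 1.7498/24 = 0.0729


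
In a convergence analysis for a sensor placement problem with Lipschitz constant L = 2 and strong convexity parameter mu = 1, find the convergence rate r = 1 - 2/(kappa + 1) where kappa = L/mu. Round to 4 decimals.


Step 1: Compute the condition number.
kappa = L/mu = 2/1 = 2.0
Step 2: Compute the convergence rate.
r = 1 - 2/(kappa + 1) = 1 - 2*mu/(L + mu) = (L - mu)/(L + mu) = 1/3 = 0.3333


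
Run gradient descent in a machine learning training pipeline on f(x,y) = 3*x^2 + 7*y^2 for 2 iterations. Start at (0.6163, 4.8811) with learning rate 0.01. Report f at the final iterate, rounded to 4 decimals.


Gradient descent on f(x,y) = 3*x^2 + 7*y^2.
Starting point: (0.6163, 4.8811), alpha = 0.01
Step 1: grad_x = 2*3*0.6163 = 3.6978, grad_y = 2*7*4.8811 = 68.3354
  x_1 = 0.6163 - 0.01*3.6978 = 0.5793
  y_1 = 4.8811 - 0.01*68.3354 = 4.1977
Step 2: grad_x = 2*3*0.5793 = 3.4759, grad_y = 2*7*4.1977 = 58.7684
  x_2 = 0.5793 - 0.01*3.4759 = 0.5446
  y_2 = 4.1977 - 0.01*58.7684 = 3.6101
f(0.5446, 3.6101) = 3*0.5446^2 + 7*3.6101^2 = 92.1175


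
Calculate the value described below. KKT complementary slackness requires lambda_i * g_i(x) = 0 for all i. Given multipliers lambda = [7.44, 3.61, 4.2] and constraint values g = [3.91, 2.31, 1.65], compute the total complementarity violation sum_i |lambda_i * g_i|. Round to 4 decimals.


KKT complementary slackness check:
lambda_1 * g_1 = 7.44 * 3.91 = 29.0904
lambda_2 * g_2 = 3.61 * 2.31 = 8.3391
lambda_3 * g_3 = 4.2 * 1.65 = 6.93
Total violation = 29.0904 + 8.3391 + 6.93 = 44.3595


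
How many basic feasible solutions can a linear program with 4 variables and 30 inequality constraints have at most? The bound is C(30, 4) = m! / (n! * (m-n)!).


Each vertex corresponds to some choice of n active constraints out of m, so the number of vertices is at most C(m, n) = m! / (n!(m-n)!).
m = 30, n = 4
Numerator: 30 * 29 * 28 * 27
Denominator: 4! = 24
C(30, 4) = 27405


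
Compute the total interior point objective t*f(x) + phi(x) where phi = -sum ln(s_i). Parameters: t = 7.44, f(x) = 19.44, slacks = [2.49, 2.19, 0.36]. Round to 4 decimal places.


Step 1: Compute log-barrier.
ln values: [0.9123, 0.7839, -1.0217]
phi = -(0.9123 + 0.7839 - 1.0217) = -0.6745
Step 2: Compute augmented objective.
t*f(x) = 7.44*19.44 = 144.6336
Total = 144.6336 - 0.6745 = 143.9591


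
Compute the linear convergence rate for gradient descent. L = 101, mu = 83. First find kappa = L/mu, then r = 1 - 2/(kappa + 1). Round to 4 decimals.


Step 1: Compute the condition number.
kappa = L/mu = 101/83 = 1.2169
Step 2: Compute the convergence rate.
r = 1 - 2/(kappa + 1) = 1 - 2*mu/(L + mu) = (L - mu)/(L + mu) = 18/184 = 0.0978


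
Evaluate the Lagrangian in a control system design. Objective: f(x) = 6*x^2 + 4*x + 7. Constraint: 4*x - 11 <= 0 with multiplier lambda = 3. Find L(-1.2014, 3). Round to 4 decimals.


Step 1: Evaluate f(x).
f(-1.2014) = 6*(-1.2014)^2 + 4*(-1.2014) + 7 = 10.8546
Step 2: Evaluate g(x).
g(-1.2014) = 4*-1.2014 - 11 = -15.8056
Step 3: Compute Lagrangian.
L = 10.8546 + 3*-15.8056 = -36.5622


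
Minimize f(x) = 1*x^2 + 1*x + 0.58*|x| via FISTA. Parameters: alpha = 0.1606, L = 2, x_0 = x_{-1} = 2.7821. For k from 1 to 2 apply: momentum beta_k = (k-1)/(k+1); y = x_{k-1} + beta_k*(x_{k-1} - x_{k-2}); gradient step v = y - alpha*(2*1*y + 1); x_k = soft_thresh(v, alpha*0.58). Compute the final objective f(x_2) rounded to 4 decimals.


FISTA on f(x) = 1*x^2 + 1*x + 0.58*|x|
L = 2, alpha = 0.1606
Iteration 1: beta = 0.0, y = 2.7821 + 0.0*(2.7821 - 2.7821) = 2.7821
  grad(y) = 6.5642, v = y - alpha*grad = 1.7279
  prox(v) = soft_thresh(1.7279, 0.0931) = 1.6347
Iteration 2: beta = 0.3333, y = 1.6347 + 0.3333*(1.6347 - 2.7821) = 1.2523
  grad(y) = 3.5046, v = y - alpha*grad = 0.6895
  prox(v) = soft_thresh(0.6895, 0.0931) = 0.5963
f(x_2) = 1*0.5963^2 + 1*0.5963 + 0.58*|0.5963| = 1.2977


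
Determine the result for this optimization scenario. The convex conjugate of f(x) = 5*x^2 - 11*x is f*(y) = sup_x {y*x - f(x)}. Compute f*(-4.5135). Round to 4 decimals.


f*(y) = sup_x {y*x - a*x^2 - b*x} = sup_x {(y-b)*x - a*x^2}
FOC: (y - b) - 2a*x = 0 => x* = (y - b)/(2a)
x* = (-4.5135 + 11)/(2*5) = 0.6487
f*(-4.5135) = (y-b)^2/(4a) = (-4.5135 + 11)^2/(4*5)
= 42.0747/20 = 2.1037


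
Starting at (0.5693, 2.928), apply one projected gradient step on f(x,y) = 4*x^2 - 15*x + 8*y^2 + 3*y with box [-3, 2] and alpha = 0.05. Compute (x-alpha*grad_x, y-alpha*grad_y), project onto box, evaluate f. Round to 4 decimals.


Step 1: Compute gradient at (0.5693, 2.928).
grad_x = 2*4*0.5693 - 15 = -10.4456
grad_y = 2*8*2.928 + 3 = 49.848
Step 2: Gradient step.
x_raw = 0.5693 - 0.05*-10.4456 = 1.0916
y_raw = 2.928 - 0.05*49.848 = 0.4356
Step 3: Project onto [-3, 2].
x_proj = clip(1.0916) = 1.0916
y_proj = clip(0.4356) = 0.4356
Step 4: Evaluate f.
f(1.0916, 0.4356) = -8.7827


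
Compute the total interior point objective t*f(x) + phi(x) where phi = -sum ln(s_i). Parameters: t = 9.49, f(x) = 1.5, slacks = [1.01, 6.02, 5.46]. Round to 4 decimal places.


Step 1: Compute log-barrier.
ln values: [0.01, 1.7951, 1.6974]
phi = -(0.01 + 1.7951 + 1.6974) = -3.5025
Step 2: Compute augmented objective.
t*f(x) = 9.49*1.5 = 14.235
Total = 14.235 - 3.5025 = 10.7325


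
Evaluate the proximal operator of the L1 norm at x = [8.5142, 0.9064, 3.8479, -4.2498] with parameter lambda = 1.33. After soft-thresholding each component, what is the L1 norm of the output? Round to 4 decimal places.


Soft-thresholding with lambda = 1.33:
prox(8.5142) = sign(8.5142)*max(|8.5142| - 1.33, 0) = 7.1842
prox(0.9064) = sign(0.9064)*max(|0.9064| - 1.33, 0) = 0.0
prox(3.8479) = sign(3.8479)*max(|3.8479| - 1.33, 0) = 2.5179
prox(-4.2498) = sign(-4.2498)*max(|-4.2498| - 1.33, 0) = -2.9198
prox(x) = [7.1842, 0.0, 2.5179, -2.9198]
||prox(x)||_1 = 7.1842 + 0.0 + 2.5179 + 2.9198 = 12.6219


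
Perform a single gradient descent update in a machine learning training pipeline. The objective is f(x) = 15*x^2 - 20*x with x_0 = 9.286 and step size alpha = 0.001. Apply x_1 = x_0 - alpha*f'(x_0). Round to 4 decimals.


We compute the gradient at x_0 and apply the update.
f'(x) = 30*x - 20
f'(9.286) = 30*9.286 - 20 = 258.58
x_1 = 9.286 - 0.001*258.58 = 9.0274


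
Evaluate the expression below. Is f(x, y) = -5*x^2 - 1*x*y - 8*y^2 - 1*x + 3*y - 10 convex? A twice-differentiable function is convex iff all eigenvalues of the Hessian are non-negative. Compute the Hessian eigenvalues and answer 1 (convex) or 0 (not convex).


The Hessian of f(x,y) = -5*x^2 - 1*x*y - 8*y^2 - 1*x + 3*y - 10 is:
H = [[-10, -1], [-1, -16]]
Trace = -10 - 16 = -26
Determinant = -10*-16 - (-1)^2 = 159
Discriminant = (-26)^2 - 4*159 = 40.0
Eigenvalues: lambda_1 = -16.1623, lambda_2 = -9.8377
The function is not convex.

0


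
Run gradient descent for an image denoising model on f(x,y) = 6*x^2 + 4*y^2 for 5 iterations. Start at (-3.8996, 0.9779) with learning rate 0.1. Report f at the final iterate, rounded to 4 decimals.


Gradient descent on f(x,y) = 6*x^2 + 4*y^2.
Starting point: (-3.8996, 0.9779), alpha = 0.1
Step 1: grad_x = 2*6*-3.8996 = -46.7952, grad_y = 2*4*0.9779 = 7.8232
  x_1 = -3.8996 - 0.1*-46.7952 = 0.7799
  y_1 = 0.9779 - 0.1*7.8232 = 0.1956
Step 2: grad_x = 2*6*0.7799 = 9.359, grad_y = 2*4*0.1956 = 1.5646
  x_2 = 0.7799 - 0.1*9.359 = -0.156
  y_2 = 0.1956 - 0.1*1.5646 = 0.0391
Step 3: grad_x = 2*6*-0.156 = -1.8718, grad_y = 2*4*0.0391 = 0.3129
  x_3 = -0.156 - 0.1*-1.8718 = 0.0312
  y_3 = 0.0391 - 0.1*0.3129 = 0.0078
Step 4: grad_x = 2*6*0.0312 = 0.3744, grad_y = 2*4*0.0078 = 0.0626
  x_4 = 0.0312 - 0.1*0.3744 = -0.0062
  y_4 = 0.0078 - 0.1*0.0626 = 0.0016
Step 5: grad_x = 2*6*-0.0062 = -0.0749, grad_y = 2*4*0.0016 = 0.0125
  x_5 = -0.0062 - 0.1*-0.0749 = 0.0012
  y_5 = 0.0016 - 0.1*0.0125 = 0.0003
f(0.0012, 0.0003) = 6*0.0012^2 + 4*0.0003^2 = 0.0


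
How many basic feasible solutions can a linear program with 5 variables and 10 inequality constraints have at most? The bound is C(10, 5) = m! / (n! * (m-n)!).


Each vertex corresponds to some choice of n active constraints out of m, so the number of vertices is at most C(m, n) = m! / (n!(m-n)!).
m = 10, n = 5
Numerator: 10 * 9 * 8 * 7 * 6
Denominator: 5! = 120
C(10, 5) = 252


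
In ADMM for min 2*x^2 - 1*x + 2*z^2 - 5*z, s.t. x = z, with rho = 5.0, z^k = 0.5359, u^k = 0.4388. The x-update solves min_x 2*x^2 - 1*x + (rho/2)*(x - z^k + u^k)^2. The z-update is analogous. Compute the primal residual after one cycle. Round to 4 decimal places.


ADMM iteration with rho = 5.0, z^k = 0.5359, u^k = 0.4388
Step 1: x-update.
Minimize 2*x^2 - 1*x + (5.0/2)*(x - 0.5359 + 0.4388)^2
FOC: (2*2 + 5.0)*x = 1 + 5.0*(0.5359 - 0.4388)
x^{k+1} = 0.1651
Step 2: z-update.
Minimize 2*z^2 - 5*z + (5.0/2)*(0.1651 - z + 0.4388)^2
FOC: (2*2 + 5.0)*z = 5 + 5.0*(0.1651 + 0.4388)
z^{k+1} = 0.891
Step 3: u-update.
u^{k+1} = 0.4388 + 0.1651 - 0.891 = -0.2872
Step 4: Primal residual = |0.1651 - 0.891| = 0.726


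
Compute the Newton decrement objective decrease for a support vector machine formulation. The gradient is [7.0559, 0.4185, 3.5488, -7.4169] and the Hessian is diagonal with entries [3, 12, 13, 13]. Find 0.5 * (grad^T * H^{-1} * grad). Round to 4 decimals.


Step 1: H is diagonal, so H^(-1) * g = [2.352, 0.0349, 0.273, -0.5705].
Step 2: g^T H^(-1) g = sum_i g_i^2 / H_ii
  = (7.0559)^2/3 + (0.4185)^2/12 + (3.5488)^2/13 + (-7.4169)^2/13
  = 16.5952 + 0.0146 + 0.9688 + 4.2316 = 21.8102
Step 3: Objective decrease = 0.5 * g^T H^(-1) g = 10.9051


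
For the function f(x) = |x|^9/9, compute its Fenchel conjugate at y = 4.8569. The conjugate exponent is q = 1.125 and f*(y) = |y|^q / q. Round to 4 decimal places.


The conjugate exponent q satisfies 1/p + 1/q = 1.
p = 9, so q = 9/(9 - 1) = 1.125
|y|^q = 4.8569^1.125 = 5.9177
f*(4.8569) = 5.9177 / 1.125 = 5.2602


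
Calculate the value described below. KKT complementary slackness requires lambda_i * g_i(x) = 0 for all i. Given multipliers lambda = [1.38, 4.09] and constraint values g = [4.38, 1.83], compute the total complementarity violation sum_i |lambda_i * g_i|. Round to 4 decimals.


KKT complementary slackness check:
lambda_1 * g_1 = 1.38 * 4.38 = 6.0444
lambda_2 * g_2 = 4.09 * 1.83 = 7.4847
Total violation = 6.0444 + 7.4847 = 13.5291


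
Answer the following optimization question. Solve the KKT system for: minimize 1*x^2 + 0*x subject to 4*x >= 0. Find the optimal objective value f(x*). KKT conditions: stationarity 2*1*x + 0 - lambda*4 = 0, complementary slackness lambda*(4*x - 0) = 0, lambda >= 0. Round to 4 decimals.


Step 1: Try lambda = 0 (constraint inactive).
Stationarity: 2*1*x + 0 = 0
x* = 0/(2*1) = 0.0
Check constraint: 4*0.0 = 0.0 >= 0 -- satisfied.
Step 2: Compute optimal value.
f(x*) = 1*0.0^2 + 0*0.0 = 0.0


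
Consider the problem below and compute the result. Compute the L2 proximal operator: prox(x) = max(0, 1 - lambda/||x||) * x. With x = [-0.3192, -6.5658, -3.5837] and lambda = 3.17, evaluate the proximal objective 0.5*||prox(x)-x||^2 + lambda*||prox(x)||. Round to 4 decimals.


Step 1: Compute ||x||.
||x|| = 7.487
Step 2: Compute scaling factor.
scale = max(0, 1 - 3.17/7.487) = 0.5766
Step 3: prox(x) = [-0.184, -3.7858, -2.0664]
||prox(x)|| = 4.317
Step 4: Proximal objective.
0.5*||prox-x||^2 = 5.0245
lambda*||prox|| = 13.6849
Total = 18.7092


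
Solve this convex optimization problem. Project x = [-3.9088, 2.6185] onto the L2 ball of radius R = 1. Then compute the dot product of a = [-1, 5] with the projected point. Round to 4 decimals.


Step 1: Compute ||x|| (intermediates to 6 decimals).
||x|| = sqrt((-3.9088)^2 + 2.6185^2) = 4.704812
Step 2: Project.
Since ||x|| > R, scale = R/||x|| = 1/4.704812 = 0.212548, proj(x) = scale * x
proj(x) = [-0.830808, 0.556557]
Step 3: Dot product.
a^T * proj(x) = -1*(-0.830808) + 5*0.556557 = 3.6136


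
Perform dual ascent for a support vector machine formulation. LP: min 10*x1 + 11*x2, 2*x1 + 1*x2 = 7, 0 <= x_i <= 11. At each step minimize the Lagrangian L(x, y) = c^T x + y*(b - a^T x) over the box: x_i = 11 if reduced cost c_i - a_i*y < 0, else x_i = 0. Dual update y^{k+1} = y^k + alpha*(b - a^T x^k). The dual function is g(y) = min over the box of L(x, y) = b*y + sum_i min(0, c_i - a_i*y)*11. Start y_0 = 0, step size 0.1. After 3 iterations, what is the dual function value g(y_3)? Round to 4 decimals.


Dual ascent for LP: min 10*x1 + 11*x2, 2*x1 + 1*x2 = 7, 0 <= x_i <= 11
Step 1: y^k = 0.0, reduced costs: (10.0, 11.0)
  x^k = (0.0, 0.0), subgradient = b - a^T x = 7.0
  y^{k+1} = 0.0 + 0.1*7.0 = 0.7
Step 2: y^k = 0.7, reduced costs: (8.6, 10.3)
  x^k = (0.0, 0.0), subgradient = b - a^T x = 7.0
  y^{k+1} = 0.7 + 0.1*7.0 = 1.4
Step 3: y^k = 1.4, reduced costs: (7.2, 9.6)
  x^k = (0.0, 0.0), subgradient = b - a^T x = 7.0
  y^{k+1} = 1.4 + 0.1*7.0 = 2.1
Dual objective at y_3 = 2.1: reduced costs (5.8, 8.9), box minimizer x = (0.0, 0.0)
g(y_3) = b*y + (c1 - a1*y)*x1 + (c2 - a2*y)*x2 = 7*2.1 + 5.8*0.0 + 8.9*0.0 = 14.7 + 0.0 + 0.0 = 14.7


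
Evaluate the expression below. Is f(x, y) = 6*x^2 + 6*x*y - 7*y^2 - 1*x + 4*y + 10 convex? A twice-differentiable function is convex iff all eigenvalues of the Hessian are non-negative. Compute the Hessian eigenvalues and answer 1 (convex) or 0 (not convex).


The Hessian of f(x,y) = 6*x^2 + 6*x*y - 7*y^2 - 1*x + 4*y + 10 is:
H = [[12, 6], [6, -14]]
Trace = 12 - 14 = -2
Determinant = 12*-14 - (6)^2 = -204
Discriminant = (-2)^2 - 4*-204 = 820.0
Eigenvalues: lambda_1 = -15.3178, lambda_2 = 13.3178
The function is not convex.

0


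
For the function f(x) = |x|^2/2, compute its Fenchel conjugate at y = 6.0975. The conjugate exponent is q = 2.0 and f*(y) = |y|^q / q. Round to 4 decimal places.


The conjugate exponent q satisfies 1/p + 1/q = 1.
p = 2, so q = 2/(2 - 1) = 2.0
|y|^q = 6.0975^2.0 = 37.1795
f*(6.0975) = 37.1795 / 2.0 = 18.5898


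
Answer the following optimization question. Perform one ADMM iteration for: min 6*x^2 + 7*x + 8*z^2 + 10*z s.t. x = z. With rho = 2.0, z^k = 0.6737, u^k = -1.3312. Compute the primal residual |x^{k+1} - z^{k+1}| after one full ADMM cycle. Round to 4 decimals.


ADMM iteration with rho = 2.0, z^k = 0.6737, u^k = -1.3312
Step 1: x-update.
Minimize 6*x^2 + 7*x + (2.0/2)*(x - 0.6737 - 1.3312)^2
FOC: (2*6 + 2.0)*x = -7 + 2.0*(0.6737 + 1.3312)
x^{k+1} = -0.2136
Step 2: z-update.
Minimize 8*z^2 + 10*z + (2.0/2)*(-0.2136 - z - 1.3312)^2
FOC: (2*8 + 2.0)*z = -10 + 2.0*(-0.2136 - 1.3312)
z^{k+1} = -0.7272
Step 3: u-update.
u^{k+1} = -1.3312 - 0.2136 + 0.7272 = -0.8176
Step 4: Primal residual = |-0.2136 + 0.7272| = 0.5136


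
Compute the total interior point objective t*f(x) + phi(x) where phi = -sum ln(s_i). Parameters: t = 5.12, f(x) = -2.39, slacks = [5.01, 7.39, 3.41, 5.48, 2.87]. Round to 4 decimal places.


Step 1: Compute log-barrier.
ln values: [1.6114, 2.0001, 1.2267, 1.7011, 1.0543]
phi = -(1.6114 + 2.0001 + 1.2267 + 1.7011 + 1.0543) = -7.5937
Step 2: Compute augmented objective.
t*f(x) = 5.12*-2.39 = -12.2368
Total = -12.2368 - 7.5937 = -19.8305


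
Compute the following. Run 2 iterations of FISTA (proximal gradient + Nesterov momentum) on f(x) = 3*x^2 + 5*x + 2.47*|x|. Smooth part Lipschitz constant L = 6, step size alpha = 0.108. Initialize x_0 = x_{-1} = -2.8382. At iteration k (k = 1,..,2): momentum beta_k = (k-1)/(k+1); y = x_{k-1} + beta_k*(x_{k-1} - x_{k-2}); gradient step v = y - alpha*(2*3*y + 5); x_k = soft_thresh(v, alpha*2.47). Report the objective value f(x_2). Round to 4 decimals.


FISTA on f(x) = 3*x^2 + 5*x + 2.47*|x|
L = 6, alpha = 0.108
Iteration 1: beta = 0.0, y = -2.8382 + 0.0*(-2.8382 + 2.8382) = -2.8382
  grad(y) = -12.0292, v = y - alpha*grad = -1.539
  prox(v) = soft_thresh(-1.539, 0.2668) = -1.2723
Iteration 2: beta = 0.3333, y = -1.2723 + 0.3333*(-1.2723 + 2.8382) = -0.7503
  grad(y) = 0.4981, v = y - alpha*grad = -0.8041
  prox(v) = soft_thresh(-0.8041, 0.2668) = -0.5374
f(x_2) = 3*(-0.5374)^2 + 5*(-0.5374) + 2.47*|-0.5374| = -0.4933


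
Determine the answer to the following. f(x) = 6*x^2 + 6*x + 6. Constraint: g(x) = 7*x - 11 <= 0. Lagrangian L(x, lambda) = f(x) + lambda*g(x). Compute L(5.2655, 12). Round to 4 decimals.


Step 1: Evaluate f(x).
f(5.2655) = 6*5.2655^2 + 6*5.2655 + 6 = 203.9459
Step 2: Evaluate g(x).
g(5.2655) = 7*5.2655 - 11 = 25.8585
Step 3: Compute Lagrangian.
L = 203.9459 + 12*25.8585 = 514.2479


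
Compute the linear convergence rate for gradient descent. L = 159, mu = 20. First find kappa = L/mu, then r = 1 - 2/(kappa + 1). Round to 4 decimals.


Step 1: Compute the condition number.
kappa = L/mu = 159/20 = 7.95
Step 2: Compute the convergence rate.
r = 1 - 2/(kappa + 1) = 1 - 2*mu/(L + mu) = (L - mu)/(L + mu) = 139/179 = 0.7765


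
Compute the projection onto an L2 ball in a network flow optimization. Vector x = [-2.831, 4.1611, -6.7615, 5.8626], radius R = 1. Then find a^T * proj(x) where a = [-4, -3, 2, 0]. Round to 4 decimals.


Step 1: Compute ||x|| (intermediates to 6 decimals).
||x|| = sqrt((-2.831)^2 + 4.1611^2 + (-6.7615)^2 + 5.8626^2) = 10.267292
Step 2: Project.
Since ||x|| > R, scale = R/||x|| = 1/10.267292 = 0.097397, proj(x) = scale * x
proj(x) = [-0.275731, 0.405279, -0.65855, 0.571]
Step 3: Dot product.
a^T * proj(x) = -4*(-0.275731) - 3*0.405279 + 2*(-0.65855) + 0*0.571 = -1.43


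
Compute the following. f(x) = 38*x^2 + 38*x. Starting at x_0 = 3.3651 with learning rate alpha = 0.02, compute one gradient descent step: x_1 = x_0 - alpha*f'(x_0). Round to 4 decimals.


We compute the gradient at x_0 and apply the update.
f'(x) = 76*x + 38
f'(3.3651) = 76*3.3651 + 38 = 293.7476
x_1 = 3.3651 - 0.02*293.7476 = -2.5099


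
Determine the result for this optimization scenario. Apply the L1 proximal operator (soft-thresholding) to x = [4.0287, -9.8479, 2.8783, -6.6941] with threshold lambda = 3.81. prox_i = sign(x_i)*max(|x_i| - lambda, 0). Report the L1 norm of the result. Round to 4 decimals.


Soft-thresholding with lambda = 3.81:
prox(4.0287) = sign(4.0287)*max(|4.0287| - 3.81, 0) = 0.2187
prox(-9.8479) = sign(-9.8479)*max(|-9.8479| - 3.81, 0) = -6.0379
prox(2.8783) = sign(2.8783)*max(|2.8783| - 3.81, 0) = 0.0
prox(-6.6941) = sign(-6.6941)*max(|-6.6941| - 3.81, 0) = -2.8841
prox(x) = [0.2187, -6.0379, 0.0, -2.8841]
||prox(x)||_1 = 0.2187 + 6.0379 + 0.0 + 2.8841 = 9.1407


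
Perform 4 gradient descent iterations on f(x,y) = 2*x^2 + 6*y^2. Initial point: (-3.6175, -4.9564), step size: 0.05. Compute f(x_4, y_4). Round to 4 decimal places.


Gradient descent on f(x,y) = 2*x^2 + 6*y^2.
Starting point: (-3.6175, -4.9564), alpha = 0.05
Step 1: grad_x = 2*2*-3.6175 = -14.47, grad_y = 2*6*-4.9564 = -59.4768
  x_1 = -3.6175 - 0.05*-14.47 = -2.894
  y_1 = -4.9564 - 0.05*-59.4768 = -1.9826
Step 2: grad_x = 2*2*-2.894 = -11.576, grad_y = 2*6*-1.9826 = -23.7907
  x_2 = -2.894 - 0.05*-11.576 = -2.3152
  y_2 = -1.9826 - 0.05*-23.7907 = -0.793
Step 3: grad_x = 2*2*-2.3152 = -9.2608, grad_y = 2*6*-0.793 = -9.5163
  x_3 = -2.3152 - 0.05*-9.2608 = -1.8522
  y_3 = -0.793 - 0.05*-9.5163 = -0.3172
Step 4: grad_x = 2*2*-1.8522 = -7.4086, grad_y = 2*6*-0.3172 = -3.8065
  x_4 = -1.8522 - 0.05*-7.4086 = -1.4817
  y_4 = -0.3172 - 0.05*-3.8065 = -0.1269
f(-1.4817, -0.1269) = 2*(-1.4817)^2 + 6*(-0.1269)^2 = 4.4876


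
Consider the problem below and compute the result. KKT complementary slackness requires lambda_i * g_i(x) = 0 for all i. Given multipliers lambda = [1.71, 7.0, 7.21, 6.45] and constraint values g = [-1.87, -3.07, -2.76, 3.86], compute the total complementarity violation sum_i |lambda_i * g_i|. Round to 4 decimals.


KKT complementary slackness check:
lambda_1 * g_1 = 1.71 * -1.87 = -3.1977
lambda_2 * g_2 = 7.0 * -3.07 = -21.49
lambda_3 * g_3 = 7.21 * -2.76 = -19.8996
lambda_4 * g_4 = 6.45 * 3.86 = 24.897
Total violation = 3.1977 + 21.49 + 19.8996 + 24.897 = 69.4843


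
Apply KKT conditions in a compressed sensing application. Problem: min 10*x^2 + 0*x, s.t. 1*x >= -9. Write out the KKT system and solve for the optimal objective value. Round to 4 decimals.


Step 1: Try lambda = 0 (constraint inactive).
Stationarity: 2*10*x + 0 = 0
x* = 0/(2*10) = 0.0
Check constraint: 1*0.0 = 0.0 >= -9 -- satisfied.
Step 2: Compute optimal value.
f(x*) = 10*0.0^2 + 0*0.0 = 0.0


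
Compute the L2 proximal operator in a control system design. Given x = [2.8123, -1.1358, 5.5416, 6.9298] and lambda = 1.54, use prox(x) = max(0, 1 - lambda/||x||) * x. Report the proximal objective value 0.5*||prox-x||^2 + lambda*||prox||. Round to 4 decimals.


Step 1: Compute ||x||.
||x|| = 9.3771
Step 2: Compute scaling factor.
scale = max(0, 1 - 1.54/9.3771) = 0.8358
Step 3: prox(x) = [2.3504, -0.9493, 4.6315, 5.7917]
||prox(x)|| = 7.8371
Step 4: Proximal objective.
0.5*||prox-x||^2 = 1.1858
lambda*||prox|| = 12.0691
Total = 13.255


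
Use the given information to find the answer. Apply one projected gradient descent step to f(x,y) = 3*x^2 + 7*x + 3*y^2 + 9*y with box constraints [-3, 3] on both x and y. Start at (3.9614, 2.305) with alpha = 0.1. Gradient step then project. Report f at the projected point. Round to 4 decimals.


Step 1: Compute gradient at (3.9614, 2.305).
grad_x = 2*3*3.9614 + 7 = 30.7684
grad_y = 2*3*2.305 + 9 = 22.83
Step 2: Gradient step.
x_raw = 3.9614 - 0.1*30.7684 = 0.8846
y_raw = 2.305 - 0.1*22.83 = 0.022
Step 3: Project onto [-3, 3].
x_proj = clip(0.8846) = 0.8846
y_proj = clip(0.022) = 0.022
Step 4: Evaluate f.
f(0.8846, 0.022) = 8.7387


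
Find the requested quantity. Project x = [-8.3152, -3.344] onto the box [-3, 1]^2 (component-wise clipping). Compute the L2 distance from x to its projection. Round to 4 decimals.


Project each component onto [-3, 1].
clip(-8.3152) = -3.0, clip(-3.344) = -3.0
Projection = [-3.0, -3.0]
Squared diffs: [28.2514, 0.1183]
Distance = sqrt(28.3697) = 5.3263


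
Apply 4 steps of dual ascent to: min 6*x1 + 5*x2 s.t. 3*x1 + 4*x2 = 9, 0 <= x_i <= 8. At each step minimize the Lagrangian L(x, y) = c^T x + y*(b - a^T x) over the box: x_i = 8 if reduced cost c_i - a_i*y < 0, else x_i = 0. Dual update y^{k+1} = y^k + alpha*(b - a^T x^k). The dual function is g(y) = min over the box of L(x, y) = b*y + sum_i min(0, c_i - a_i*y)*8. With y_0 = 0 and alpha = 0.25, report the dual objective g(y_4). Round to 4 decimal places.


Dual ascent for LP: min 6*x1 + 5*x2, 3*x1 + 4*x2 = 9, 0 <= x_i <= 8
Step 1: y^k = 0.0, reduced costs: (6.0, 5.0)
  x^k = (0.0, 0.0), subgradient = b - a^T x = 9.0
  y^{k+1} = 0.0 + 0.25*9.0 = 2.25
Step 2: y^k = 2.25, reduced costs: (-0.75, -4.0)
  x^k = (8.0, 8.0), subgradient = b - a^T x = -47.0
  y^{k+1} = 2.25 + 0.25*-47.0 = -9.5
Step 3: y^k = -9.5, reduced costs: (34.5, 43.0)
  x^k = (0.0, 0.0), subgradient = b - a^T x = 9.0
  y^{k+1} = -9.5 + 0.25*9.0 = -7.25
Step 4: y^k = -7.25, reduced costs: (27.75, 34.0)
  x^k = (0.0, 0.0), subgradient = b - a^T x = 9.0
  y^{k+1} = -7.25 + 0.25*9.0 = -5.0
Dual objective at y_4 = -5.0: reduced costs (21.0, 25.0), box minimizer x = (0.0, 0.0)
g(y_4) = b*y + (c1 - a1*y)*x1 + (c2 - a2*y)*x2 = 9*(-5.0) + 21.0*0.0 + 25.0*0.0 = -45.0 + 0.0 + 0.0 = -45.0


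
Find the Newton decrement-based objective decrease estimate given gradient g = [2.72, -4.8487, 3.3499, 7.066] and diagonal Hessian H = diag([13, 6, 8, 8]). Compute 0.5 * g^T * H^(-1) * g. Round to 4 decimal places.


Step 1: H is diagonal, so H^(-1) * g = [0.2092, -0.8081, 0.4187, 0.8833].
Step 2: g^T H^(-1) g = sum_i g_i^2 / H_ii
  = (2.72)^2/13 + (-4.8487)^2/6 + (3.3499)^2/8 + (7.066)^2/8
  = 0.5691 + 3.9183 + 1.4027 + 6.241 = 12.1312
Step 3: Objective decrease = 0.5 * g^T H^(-1) g = 6.0656


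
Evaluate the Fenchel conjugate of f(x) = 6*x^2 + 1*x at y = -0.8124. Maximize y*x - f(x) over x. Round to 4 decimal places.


f*(y) = sup_x {y*x - a*x^2 - b*x} = sup_x {(y-b)*x - a*x^2}
FOC: (y - b) - 2a*x = 0 => x* = (y - b)/(2a)
x* = (-0.8124 - 1)/(2*6) = -0.151
f*(-0.8124) = (y-b)^2/(4a) = (-0.8124 - 1)^2/(4*6)
= 3.2848/24 = 0.1369


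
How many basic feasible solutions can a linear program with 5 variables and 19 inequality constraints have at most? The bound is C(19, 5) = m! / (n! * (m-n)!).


Each vertex corresponds to some choice of n active constraints out of m, so the number of vertices is at most C(m, n) = m! / (n!(m-n)!).
m = 19, n = 5
Numerator: 19 * 18 * 17 * 16 * 15
Denominator: 5! = 120
C(19, 5) = 11628


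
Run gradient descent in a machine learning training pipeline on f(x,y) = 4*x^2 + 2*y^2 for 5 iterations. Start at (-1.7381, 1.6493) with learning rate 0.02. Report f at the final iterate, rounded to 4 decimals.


Gradient descent on f(x,y) = 4*x^2 + 2*y^2.
Starting point: (-1.7381, 1.6493), alpha = 0.02
Step 1: grad_x = 2*4*-1.7381 = -13.9048, grad_y = 2*2*1.6493 = 6.5972
  x_1 = -1.7381 - 0.02*-13.9048 = -1.46
  y_1 = 1.6493 - 0.02*6.5972 = 1.5174
Step 2: grad_x = 2*4*-1.46 = -11.68, grad_y = 2*2*1.5174 = 6.0694
  x_2 = -1.46 - 0.02*-11.68 = -1.2264
  y_2 = 1.5174 - 0.02*6.0694 = 1.396
Step 3: grad_x = 2*4*-1.2264 = -9.8112, grad_y = 2*2*1.396 = 5.5839
  x_3 = -1.2264 - 0.02*-9.8112 = -1.0302
  y_3 = 1.396 - 0.02*5.5839 = 1.2843
Step 4: grad_x = 2*4*-1.0302 = -8.2414, grad_y = 2*2*1.2843 = 5.1372
  x_4 = -1.0302 - 0.02*-8.2414 = -0.8654
  y_4 = 1.2843 - 0.02*5.1372 = 1.1815
Step 5: grad_x = 2*4*-0.8654 = -6.9228, grad_y = 2*2*1.1815 = 4.7262
  x_5 = -0.8654 - 0.02*-6.9228 = -0.7269
  y_5 = 1.1815 - 0.02*4.7262 = 1.087
f(-0.7269, 1.087) = 4*(-0.7269)^2 + 2*1.087^2 = 4.4767


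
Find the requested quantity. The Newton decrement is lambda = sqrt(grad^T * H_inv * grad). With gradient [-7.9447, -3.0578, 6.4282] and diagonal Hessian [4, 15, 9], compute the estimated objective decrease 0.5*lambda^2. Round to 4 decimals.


Step 1: H is diagonal, so H^(-1) * g = [-1.9862, -0.2039, 0.7142].
Step 2: g^T H^(-1) g = sum_i g_i^2 / H_ii
  = (-7.9447)^2/4 + (-3.0578)^2/15 + (6.4282)^2/9
  = 15.7796 + 0.6233 + 4.5913 = 20.9942
Step 3: Objective decrease = 0.5 * g^T H^(-1) g = 10.4971


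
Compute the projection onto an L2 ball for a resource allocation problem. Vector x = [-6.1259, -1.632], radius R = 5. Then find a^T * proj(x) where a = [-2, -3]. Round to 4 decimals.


Step 1: Compute ||x|| (intermediates to 6 decimals).
||x|| = sqrt((-6.1259)^2 + (-1.632)^2) = 6.339564
Step 2: Project.
Since ||x|| > R, scale = R/||x|| = 5/6.339564 = 0.788698, proj(x) = scale * x
proj(x) = [-4.831485, -1.287155]
Step 3: Dot product.
a^T * proj(x) = -2*(-4.831485) - 3*(-1.287155) = 13.5244


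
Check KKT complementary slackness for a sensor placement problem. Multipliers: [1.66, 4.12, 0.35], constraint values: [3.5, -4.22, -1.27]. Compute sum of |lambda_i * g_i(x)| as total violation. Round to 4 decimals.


KKT complementary slackness check:
lambda_1 * g_1 = 1.66 * 3.5 = 5.81
lambda_2 * g_2 = 4.12 * -4.22 = -17.3864
lambda_3 * g_3 = 0.35 * -1.27 = -0.4445
Total violation = 5.81 + 17.3864 + 0.4445 = 23.6409


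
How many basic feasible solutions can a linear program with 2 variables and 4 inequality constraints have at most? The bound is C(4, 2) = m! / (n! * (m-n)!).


Each vertex corresponds to some choice of n active constraints out of m, so the number of vertices is at most C(m, n) = m! / (n!(m-n)!).
m = 4, n = 2
Numerator: 4 * 3
Denominator: 2! = 2
C(4, 2) = 6


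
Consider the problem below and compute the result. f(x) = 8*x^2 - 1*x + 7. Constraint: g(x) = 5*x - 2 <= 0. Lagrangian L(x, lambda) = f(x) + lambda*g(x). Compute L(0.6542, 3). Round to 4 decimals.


Step 1: Evaluate f(x).
f(0.6542) = 8*0.6542^2 - 1*0.6542 + 7 = 9.7696
Step 2: Evaluate g(x).
g(0.6542) = 5*0.6542 - 2 = 1.271
Step 3: Compute Lagrangian.
L = 9.7696 + 3*1.271 = 13.5826


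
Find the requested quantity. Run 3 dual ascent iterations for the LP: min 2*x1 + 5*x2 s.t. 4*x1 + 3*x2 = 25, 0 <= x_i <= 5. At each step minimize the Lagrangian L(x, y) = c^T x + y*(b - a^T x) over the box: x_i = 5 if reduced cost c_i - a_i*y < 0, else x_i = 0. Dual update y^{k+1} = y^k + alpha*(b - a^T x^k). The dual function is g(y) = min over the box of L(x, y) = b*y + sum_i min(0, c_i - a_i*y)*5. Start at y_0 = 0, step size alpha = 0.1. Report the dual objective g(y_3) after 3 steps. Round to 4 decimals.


Dual ascent for LP: min 2*x1 + 5*x2, 4*x1 + 3*x2 = 25, 0 <= x_i <= 5
Step 1: y^k = 0.0, reduced costs: (2.0, 5.0)
  x^k = (0.0, 0.0), subgradient = b - a^T x = 25.0
  y^{k+1} = 0.0 + 0.1*25.0 = 2.5
Step 2: y^k = 2.5, reduced costs: (-8.0, -2.5)
  x^k = (5.0, 5.0), subgradient = b - a^T x = -10.0
  y^{k+1} = 2.5 + 0.1*-10.0 = 1.5
Step 3: y^k = 1.5, reduced costs: (-4.0, 0.5)
  x^k = (5.0, 0.0), subgradient = b - a^T x = 5.0
  y^{k+1} = 1.5 + 0.1*5.0 = 2.0
Dual objective at y_3 = 2.0: reduced costs (-6.0, -1.0), box minimizer x = (5.0, 5.0)
g(y_3) = b*y + (c1 - a1*y)*x1 + (c2 - a2*y)*x2 = 25*2.0 + (-6.0)*5.0 + (-1.0)*5.0 = 50.0 - 30.0 - 5.0 = 15.0


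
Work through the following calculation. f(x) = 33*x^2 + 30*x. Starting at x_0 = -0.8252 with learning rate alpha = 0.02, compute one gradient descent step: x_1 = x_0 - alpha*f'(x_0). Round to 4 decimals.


We compute the gradient at x_0 and apply the update.
f'(x) = 66*x + 30
f'(-0.8252) = 66*-0.8252 + 30 = -24.4632
x_1 = -0.8252 - 0.02*-24.4632 = -0.3359
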